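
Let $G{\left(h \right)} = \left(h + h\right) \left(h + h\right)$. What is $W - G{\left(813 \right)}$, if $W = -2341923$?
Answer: $-4985799$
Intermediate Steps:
$G{\left(h \right)} = 4 h^{2}$ ($G{\left(h \right)} = 2 h 2 h = 4 h^{2}$)
$W - G{\left(813 \right)} = -2341923 - 4 \cdot 813^{2} = -2341923 - 4 \cdot 660969 = -2341923 - 2643876 = -4985799$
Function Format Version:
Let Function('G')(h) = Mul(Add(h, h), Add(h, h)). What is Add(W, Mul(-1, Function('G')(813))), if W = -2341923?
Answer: -4985799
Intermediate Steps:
Function('G')(h) = Mul(4, Pow(h, 2)) (Function('G')(h) = Mul(Mul(2, h), Mul(2, h)) = Mul(4, Pow(h, 2)))
Add(W, Mul(-1, Function('G')(813))) = Add(-2341923, Mul(-1, Mul(4, Pow(813, 2)))) = Add(-2341923, Mul(-1, Mul(4, 660969))) = Add(-2341923, Mul(-1, 2643876)) = Add(-2341923, -2643876) = -4985799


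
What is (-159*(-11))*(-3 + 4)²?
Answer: 1749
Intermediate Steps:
(-159*(-11))*(-3 + 4)² = 1749*1² = 1749*1 = 1749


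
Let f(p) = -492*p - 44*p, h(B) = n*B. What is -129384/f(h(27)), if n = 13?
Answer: 599/871 ≈ 0.68772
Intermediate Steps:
h(B) = 13*B
f(p) = -536*p
-129384/f(h(27)) = -129384/((-6968*27)) = -129384/((-536*351)) = -129384/(-188136) = -129384*(-1/188136) = 599/871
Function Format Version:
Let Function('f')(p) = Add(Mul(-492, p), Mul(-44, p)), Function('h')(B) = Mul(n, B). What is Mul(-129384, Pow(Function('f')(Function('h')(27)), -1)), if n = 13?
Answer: Rational(599, 871) ≈ 0.68772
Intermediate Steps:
Function('h')(B) = Mul(13, B)
Function('f')(p) = Mul(-536, p)
Mul(-129384, Pow(Function('f')(Function('h')(27)), -1)) = Mul(-129384, Pow(Mul(-536, Mul(13, 27)), -1)) = Mul(-129384, Pow(Mul(-536, 351), -1)) = Mul(-129384, Pow(-188136, -1)) = Mul(-129384, Rational(-1, 188136)) = Rational(599, 871)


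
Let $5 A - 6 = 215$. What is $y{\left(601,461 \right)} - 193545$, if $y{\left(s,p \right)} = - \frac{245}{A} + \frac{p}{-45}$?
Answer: $- \frac{1924962031}{9945} \approx -1.9356 \cdot 10^{5}$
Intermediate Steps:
$A = \frac{221}{5}$ ($A = \frac{6}{5} + \frac{1}{5} \cdot 215 = \frac{6}{5} + 43 = \frac{221}{5} \approx 44.2$)
$y{\left(s,p \right)} = - \frac{1225}{221} - \frac{p}{45}$ ($y{\left(s,p \right)} = - \frac{245}{\frac{221}{5}} + \frac{p}{-45} = \left(-245\right) \frac{5}{221} + p \left(- \frac{1}{45}\right) = - \frac{1225}{221} - \frac{p}{45}$)
$y{\left(601,461 \right)} - 193545 = \left(- \frac{1225}{221} - \frac{461}{45}\right) - 193545 = - \frac{157006}{9945} - 193545 = - \frac{1924962031}{9945}$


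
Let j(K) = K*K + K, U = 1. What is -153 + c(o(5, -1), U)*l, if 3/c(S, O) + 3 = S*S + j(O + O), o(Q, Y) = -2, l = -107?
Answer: -1392/7 ≈ -198.86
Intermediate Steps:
j(K) = K + K² (j(K) = K² + K = K + K²)
c(S, O) = 3/(-3 + S² + 2*O*(1 + 2*O)) (c(S, O) = 3/(-3 + (S*S + (O + O)*(1 + (O + O)))) = 3/(-3 + (S² + (2*O)*(1 + 2*O))) = 3/(-3 + (S² + 2*O*(1 + 2*O))) = 3/(-3 + S² + 2*O*(1 + 2*O)))
-153 + c(o(5, -1), U)*l = -153 + (3/(-3 + (-2)² + 2*1*(1 + 2*1)))*(-107) = -153 + (3/(-3 + 4 + 2*1*(1 + 2)))*(-107) = -153 + (3/(-3 + 4 + 2*1*3))*(-107) = -153 + (3/(-3 + 4 + 6))*(-107) = -153 + (3/7)*(-107) = -153 - 321/7 = -1392/7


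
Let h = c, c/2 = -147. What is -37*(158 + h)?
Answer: 5032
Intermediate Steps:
c = -294 (c = 2*(-147) = -294)
h = -294
-37*(158 + h) = -37*(158 - 294) = -37*(-136) = 5032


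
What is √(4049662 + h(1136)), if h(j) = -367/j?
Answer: √326629512215/284 ≈ 2012.4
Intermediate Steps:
√(4049662 + h(1136)) = √(4049662 - 367/1136) = √(4600415665/1136) = √326629512215/284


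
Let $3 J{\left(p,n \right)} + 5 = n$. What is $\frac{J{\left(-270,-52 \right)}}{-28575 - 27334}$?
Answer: $\frac{19}{55909} \approx 0.00033984$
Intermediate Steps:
$J{\left(p,n \right)} = - \frac{5}{3} + \frac{n}{3}$
$\frac{J{\left(-270,-52 \right)}}{-28575 - 27334} = \frac{- \frac{5}{3} + \frac{1}{3} \left(-52\right)}{-28575 - 27334} = \frac{- \frac{5}{3} - \frac{52}{3}}{-28575 - 27334} = - \frac{19}{-55909} = \left(-19\right) \left(- \frac{1}{55909}\right) = \frac{19}{55909}$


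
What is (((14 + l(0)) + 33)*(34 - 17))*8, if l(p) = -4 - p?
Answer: 5848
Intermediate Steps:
(((14 + l(0)) + 33)*(34 - 17))*8 = (((14 + (-4 - 1*0)) + 33)*(34 - 17))*8 = (((14 + (-4 + 0)) + 33)*17)*8 = (((14 - 4) + 33)*17)*8 = ((10 + 33)*17)*8 = (43*17)*8 = 731*8 = 5848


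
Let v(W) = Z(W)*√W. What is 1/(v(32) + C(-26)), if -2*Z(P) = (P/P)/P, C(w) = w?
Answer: -3328/86527 + 8*√2/86527 ≈ -0.038331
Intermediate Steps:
Z(P) = -1/(2*P) (Z(P) = -P/P/(2*P) = -1/(2*P))
v(W) = -1/(2*√W) (v(W) = (-1/(2*W))*√W = -1/(2*√W))
1/(v(32) + C(-26)) = 1/(-√2/16 - 26) = 1/(-26 - √2/16)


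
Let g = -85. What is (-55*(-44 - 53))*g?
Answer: -453475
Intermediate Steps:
(-55*(-44 - 53))*g = -55*(-44 - 53)*(-85) = -55*(-97)*(-85) = 5335*(-85) = -453475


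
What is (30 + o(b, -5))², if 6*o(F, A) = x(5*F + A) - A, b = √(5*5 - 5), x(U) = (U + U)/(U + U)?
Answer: 961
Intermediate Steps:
x(U) = 1 (x(U) = (2*U)/((2*U)) = (2*U)*(1/(2*U)) = 1)
b = 2*√5 (b = √(25 - 5) = √20 = 2*√5 ≈ 4.4721)
o(F, A) = ⅙ - A/6 (o(F, A) = (1 - A)/6 = ⅙ - A/6)
(30 + o(b, -5))² = (30 + (⅙ - ⅙*(-5)))² = (30 + (⅙ + ⅚))² = (30 + 1)² = 31² = 961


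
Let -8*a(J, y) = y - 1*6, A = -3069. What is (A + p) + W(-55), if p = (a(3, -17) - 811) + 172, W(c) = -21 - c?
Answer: -29369/8 ≈ -3671.1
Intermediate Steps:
a(J, y) = 3/4 - y/8 (a(J, y) = -(y - 1*6)/8 = -(y - 6)/8 = -(-6 + y)/8 = 3/4 - y/8)
p = -5089/8 (p = ((3/4 - 1/8*(-17)) - 811) + 172 = ((3/4 + 17/8) - 811) + 172 = (23/8 - 811) + 172 = -6465/8 + 172 = -5089/8 ≈ -636.13)
(A + p) + W(-55) = (-3069 - 5089/8) + (-21 - 1*(-55)) = -29641/8 + (-21 + 55) = -29641/8 + 34 = -29369/8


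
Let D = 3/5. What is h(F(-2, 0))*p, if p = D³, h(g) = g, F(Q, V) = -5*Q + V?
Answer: 54/25 ≈ 2.1600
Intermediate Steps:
D = ⅗ (D = 3*(⅕) = ⅗ ≈ 0.60000)
F(Q, V) = V - 5*Q
p = 27/125 (p = (⅗)³ = 27/125 ≈ 0.21600)
h(F(-2, 0))*p = (0 - 5*(-2))*(27/125) = (0 + 10)*(27/125) = 10*(27/125) = 54/25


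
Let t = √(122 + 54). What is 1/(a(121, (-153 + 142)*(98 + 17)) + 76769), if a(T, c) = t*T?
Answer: 6979/535536595 - 4*√11/48685145 ≈ 1.2759e-5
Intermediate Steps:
t = 4*√11 (t = √176 = 4*√11 ≈ 13.266)
a(T, c) = 4*T*√11 (a(T, c) = (4*√11)*T = 4*T*√11)
1/(a(121, (-153 + 142)*(98 + 17)) + 76769) = 1/(4*121*√11 + 76769) = 1/(484*√11 + 76769) = 1/(76769 + 484*√11)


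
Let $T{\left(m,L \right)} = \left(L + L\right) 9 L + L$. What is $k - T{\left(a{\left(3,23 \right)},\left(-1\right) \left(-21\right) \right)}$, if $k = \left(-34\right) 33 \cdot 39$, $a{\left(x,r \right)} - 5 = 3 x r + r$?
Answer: $-51717$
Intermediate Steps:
$a{\left(x,r \right)} = 5 + r + 3 r x$ ($a{\left(x,r \right)} = 5 + \left(3 x r + r\right) = 5 + \left(3 r x + r\right) = 5 + \left(r + 3 r x\right) = 5 + r + 3 r x$)
$T{\left(m,L \right)} = L + 18 L^{2}$ ($T{\left(m,L \right)} = 2 L 9 L + L = 18 L L + L = 18 L^{2} + L = L + 18 L^{2}$)
$k = -43758$ ($k = \left(-1122\right) 39 = -43758$)
$k - T{\left(a{\left(3,23 \right)},\left(-1\right) \left(-21\right) \right)} = -43758 - \left(-1\right) \left(-21\right) \left(1 + 18 \left(\left(-1\right) \left(-21\right)\right)\right) = -43758 - 21 \left(1 + 18 \cdot 21\right) = -43758 - 21 \left(1 + 378\right) = -43758 - 21 \cdot 379 = -43758 - 7959 = -51717$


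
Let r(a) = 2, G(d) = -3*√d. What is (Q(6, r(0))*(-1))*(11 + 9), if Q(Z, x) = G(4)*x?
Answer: 240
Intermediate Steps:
Q(Z, x) = -6*x (Q(Z, x) = (-3*√4)*x = (-3*2)*x = -6*x)
(Q(6, r(0))*(-1))*(11 + 9) = (-6*2*(-1))*(11 + 9) = -12*(-1)*20 = 12*20 = 240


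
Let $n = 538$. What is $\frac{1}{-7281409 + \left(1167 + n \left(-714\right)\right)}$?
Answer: $- \frac{1}{7664374} \approx -1.3047 \cdot 10^{-7}$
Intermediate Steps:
$\frac{1}{-7281409 + \left(1167 + n \left(-714\right)\right)} = \frac{1}{-7281409 + \left(1167 + 538 \left(-714\right)\right)} = \frac{1}{-7281409 + \left(1167 - 384132\right)} = \frac{1}{-7281409 - 382965} = \frac{1}{-7664374} = - \frac{1}{7664374}$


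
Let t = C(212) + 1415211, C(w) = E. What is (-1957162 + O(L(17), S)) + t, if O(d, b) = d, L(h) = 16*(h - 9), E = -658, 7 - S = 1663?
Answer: -542481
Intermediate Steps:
S = -1656 (S = 7 - 1*1663 = 7 - 1663 = -1656)
L(h) = -144 + 16*h (L(h) = 16*(-9 + h) = -144 + 16*h)
C(w) = -658
t = 1414553 (t = -658 + 1415211 = 1414553)
(-1957162 + O(L(17), S)) + t = (-1957162 + (-144 + 16*17)) + 1414553 = (-1957162 + (-144 + 272)) + 1414553 = (-1957162 + 128) + 1414553 = -1957034 + 1414553 = -542481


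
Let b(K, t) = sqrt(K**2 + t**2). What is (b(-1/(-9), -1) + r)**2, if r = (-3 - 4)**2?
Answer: (441 + sqrt(82))**2/81 ≈ 2500.6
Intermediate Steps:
r = 49 (r = (-7)**2 = 49)
(b(-1/(-9), -1) + r)**2 = (sqrt((-1/(-9))**2 + (-1)**2) + 49)**2 = (sqrt((-1*(-1/9))**2 + 1) + 49)**2 = (sqrt((1/9)**2 + 1) + 49)**2 = (sqrt(1/81 + 1) + 49)**2 = (sqrt(82/81) + 49)**2 = (sqrt(82)/9 + 49)**2 = (49 + sqrt(82)/9)**2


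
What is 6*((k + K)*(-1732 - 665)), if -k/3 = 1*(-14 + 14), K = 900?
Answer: -12943800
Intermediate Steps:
k = 0 (k = -3*(-14 + 14) = -3*0 = 0)
6*((k + K)*(-1732 - 665)) = 6*((0 + 900)*(-1732 - 665)) = 6*(900*(-2397)) = 6*(-2157300) = -12943800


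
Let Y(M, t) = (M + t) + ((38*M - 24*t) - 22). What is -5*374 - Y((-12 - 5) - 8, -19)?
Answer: -1310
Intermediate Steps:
Y(M, t) = -22 - 23*t + 39*M (Y(M, t) = (M + t) + ((-24*t + 38*M) - 22) = (M + t) + (-22 - 24*t + 38*M) = -22 - 23*t + 39*M)
-5*374 - Y((-12 - 5) - 8, -19) = -5*374 - (-22 - 23*(-19) + 39*((-12 - 5) - 8)) = -1870 - (-22 + 437 + 39*(-17 - 8)) = -1870 - (-22 + 437 + 39*(-25)) = -1870 - (-22 + 437 - 975) = -1870 - 1*(-560) = -1870 + 560 = -1310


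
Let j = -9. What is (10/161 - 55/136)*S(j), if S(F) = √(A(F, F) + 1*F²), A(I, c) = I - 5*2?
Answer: -7495*√62/21896 ≈ -2.6953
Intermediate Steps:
A(I, c) = -10 + I (A(I, c) = I - 10 = -10 + I)
S(F) = √(-10 + F + F²) (S(F) = √((-10 + F) + 1*F²) = √((-10 + F) + F²) = √(-10 + F + F²))
(10/161 - 55/136)*S(j) = (10/161 - 55/136)*√(-10 - 9 + (-9)²) = (10*(1/161) - 55*1/136)*√(-10 - 9 + 81) = (10/161 - 55/136)*√62 = -7495*√62/21896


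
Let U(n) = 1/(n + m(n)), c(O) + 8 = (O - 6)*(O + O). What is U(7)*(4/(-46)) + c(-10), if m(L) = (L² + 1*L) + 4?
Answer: 480790/1541 ≈ 312.00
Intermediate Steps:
m(L) = 4 + L + L² (m(L) = (L² + L) + 4 = (L + L²) + 4 = 4 + L + L²)
c(O) = -8 + 2*O*(-6 + O) (c(O) = -8 + (O - 6)*(O + O) = -8 + (-6 + O)*(2*O) = -8 + 2*O*(-6 + O))
U(n) = 1/(4 + n² + 2*n) (U(n) = 1/(n + (4 + n + n²)) = 1/(4 + n² + 2*n))
U(7)*(4/(-46)) + c(-10) = (4/(-46))/(4 + 7² + 2*7) + (-8 - 12*(-10) + 2*(-10)²) = (4*(-1/46))/(4 + 49 + 14) + (-8 + 120 + 2*100) = -2/23/67 + (-8 + 120 + 200) = (1/67)*(-2/23) + 312 = -2/1541 + 312 = 480790/1541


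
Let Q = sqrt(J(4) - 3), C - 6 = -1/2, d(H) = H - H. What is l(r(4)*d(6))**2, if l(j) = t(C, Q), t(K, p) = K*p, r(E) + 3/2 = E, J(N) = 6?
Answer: 363/4 ≈ 90.750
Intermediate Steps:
d(H) = 0
r(E) = -3/2 + E
C = 11/2 (C = 6 - 1/2 = 11/2 ≈ 5.5000)
Q = sqrt(3) (Q = sqrt(6 - 3) = sqrt(3) ≈ 1.7320)
l(j) = 11*sqrt(3)/2
l(r(4)*d(6))**2 = (11*sqrt(3)/2)**2 = 363/4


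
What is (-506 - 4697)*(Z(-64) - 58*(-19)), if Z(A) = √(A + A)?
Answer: -5733706 - 41624*I*√2 ≈ -5.7337e+6 - 58865.0*I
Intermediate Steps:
Z(A) = √2*√A (Z(A) = √(2*A) = √2*√A)
(-506 - 4697)*(Z(-64) - 58*(-19)) = (-506 - 4697)*(√2*√(-64) - 58*(-19)) = -5203*(√2*(8*I) + 1102) = -5203*(8*I*√2 + 1102) = -5203*(1102 + 8*I*√2) = -5733706 - 41624*I*√2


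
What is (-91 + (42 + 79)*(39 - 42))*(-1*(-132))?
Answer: -59928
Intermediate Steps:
(-91 + (42 + 79)*(39 - 42))*(-1*(-132)) = (-91 + 121*(-3))*132 = (-91 - 363)*132 = -454*132 = -59928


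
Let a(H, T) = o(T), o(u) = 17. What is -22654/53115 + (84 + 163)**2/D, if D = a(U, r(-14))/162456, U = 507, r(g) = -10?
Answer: 526437536108842/902955 ≈ 5.8302e+8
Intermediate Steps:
a(H, T) = 17
D = 17/162456 ≈ 0.00010464
-22654/53115 + (84 + 163)**2/D = -22654/53115 + (84 + 163)**2/(17/162456) = -22654*1/53115 + 247**2*(162456/17) = -22654/53115 + 61009*(162456/17) = -22654/53115 + 9911278104/17 = 526437536108842/902955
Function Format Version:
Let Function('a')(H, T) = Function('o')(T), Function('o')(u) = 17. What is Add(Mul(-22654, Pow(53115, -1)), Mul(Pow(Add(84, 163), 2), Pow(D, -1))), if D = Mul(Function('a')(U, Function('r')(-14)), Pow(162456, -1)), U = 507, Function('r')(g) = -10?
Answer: Rational(526437536108842, 902955) ≈ 5.8302e+8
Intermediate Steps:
Function('a')(H, T) = 17
D = Rational(17, 162456) (D = Mul(17, Pow(162456, -1)) = Mul(17, Rational(1, 162456)) = Rational(17, 162456) ≈ 0.00010464)
Add(Mul(-22654, Pow(53115, -1)), Mul(Pow(Add(84, 163), 2), Pow(D, -1))) = Add(Mul(-22654, Pow(53115, -1)), Mul(Pow(Add(84, 163), 2), Pow(Rational(17, 162456), -1))) = Add(Mul(-22654, Rational(1, 53115)), Mul(Pow(247, 2), Rational(162456, 17))) = Add(Rational(-22654, 53115), Mul(61009, Rational(162456, 17))) = Add(Rational(-22654, 53115), Rational(9911278104, 17)) = Rational(526437536108842, 902955)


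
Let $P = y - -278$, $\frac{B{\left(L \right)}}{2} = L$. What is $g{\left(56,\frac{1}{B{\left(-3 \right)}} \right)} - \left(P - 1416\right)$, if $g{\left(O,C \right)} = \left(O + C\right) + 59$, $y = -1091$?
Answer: $\frac{14063}{6} \approx 2343.8$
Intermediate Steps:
$B{\left(L \right)} = 2 L$
$P = -813$ ($P = -1091 - -278 = -1091 + 278 = -813$)
$g{\left(O,C \right)} = 59 + C + O$ ($g{\left(O,C \right)} = \left(C + O\right) + 59 = 59 + C + O$)
$g{\left(56,\frac{1}{B{\left(-3 \right)}} \right)} - \left(P - 1416\right) = \left(59 + \frac{1}{2 \left(-3\right)} + 56\right) - \left(-813 - 1416\right) = \left(59 + \frac{1}{-6} + 56\right) - \left(-813 - 1416\right) = \left(59 - \frac{1}{6} + 56\right) - -2229 = \frac{689}{6} + 2229 = \frac{14063}{6}$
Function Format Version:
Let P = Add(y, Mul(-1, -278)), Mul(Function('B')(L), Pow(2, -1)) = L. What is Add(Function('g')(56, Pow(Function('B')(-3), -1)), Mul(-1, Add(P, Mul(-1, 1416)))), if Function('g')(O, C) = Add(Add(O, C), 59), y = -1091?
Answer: Rational(14063, 6) ≈ 2343.8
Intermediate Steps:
Function('B')(L) = Mul(2, L)
P = -813 (P = Add(-1091, Mul(-1, -278)) = Add(-1091, 278) = -813)
Function('g')(O, C) = Add(59, C, O) (Function('g')(O, C) = Add(Add(C, O), 59) = Add(59, C, O))
Add(Function('g')(56, Pow(Function('B')(-3), -1)), Mul(-1, Add(P, Mul(-1, 1416)))) = Add(Add(59, Pow(Mul(2, -3), -1), 56), Mul(-1, Add(-813, Mul(-1, 1416)))) = Add(Add(59, Pow(-6, -1), 56), Mul(-1, Add(-813, -1416))) = Add(Add(59, Rational(-1, 6), 56), Mul(-1, -2229)) = Add(Rational(689, 6), 2229) = Rational(14063, 6)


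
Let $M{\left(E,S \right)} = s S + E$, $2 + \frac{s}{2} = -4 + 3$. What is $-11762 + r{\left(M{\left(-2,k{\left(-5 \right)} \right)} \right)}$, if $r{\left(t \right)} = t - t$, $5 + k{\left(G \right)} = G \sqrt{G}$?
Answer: $-11762$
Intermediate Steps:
$s = -6$ ($s = -4 + 2 \left(-4 + 3\right) = -4 + 2 \left(-1\right) = -4 - 2 = -6$)
$k{\left(G \right)} = -5 + G^{\frac{3}{2}}$ ($k{\left(G \right)} = -5 + G \sqrt{G} = -5 + G^{\frac{3}{2}}$)
$M{\left(E,S \right)} = E - 6 S$ ($M{\left(E,S \right)} = - 6 S + E = E - 6 S$)
$r{\left(t \right)} = 0$
$-11762 + r{\left(M{\left(-2,k{\left(-5 \right)} \right)} \right)} = -11762 + 0 = -11762$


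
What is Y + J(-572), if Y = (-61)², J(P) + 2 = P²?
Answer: 330903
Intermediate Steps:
J(P) = -2 + P²
Y = 3721
Y + J(-572) = 3721 + (-2 + (-572)²) = 3721 + (-2 + 327184) = 3721 + 327182 = 330903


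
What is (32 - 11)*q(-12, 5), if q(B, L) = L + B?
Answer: -147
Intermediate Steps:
q(B, L) = B + L
(32 - 11)*q(-12, 5) = (32 - 11)*(-12 + 5) = 21*(-7) = -147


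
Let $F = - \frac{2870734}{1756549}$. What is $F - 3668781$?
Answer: $- \frac{6444396467503}{1756549} \approx -3.6688 \cdot 10^{6}$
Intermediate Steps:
$F = - \frac{2870734}{1756549}$ ($F = \left(-2870734\right) \frac{1}{1756549} = - \frac{2870734}{1756549} \approx -1.6343$)
$F - 3668781 = - \frac{2870734}{1756549} - 3668781 = - \frac{6444396467503}{1756549}$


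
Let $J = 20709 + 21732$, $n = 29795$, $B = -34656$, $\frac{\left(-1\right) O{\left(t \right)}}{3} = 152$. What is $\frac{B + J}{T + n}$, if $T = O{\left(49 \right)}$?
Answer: $\frac{7785}{29339} \approx 0.26535$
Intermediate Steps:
$O{\left(t \right)} = -456$ ($O{\left(t \right)} = \left(-3\right) 152 = -456$)
$T = -456$
$J = 42441$
$\frac{B + J}{T + n} = \frac{-34656 + 42441}{-456 + 29795} = \frac{7785}{29339}$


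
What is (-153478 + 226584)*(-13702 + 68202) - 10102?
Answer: 3984266898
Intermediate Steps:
(-153478 + 226584)*(-13702 + 68202) - 10102 = 73106*54500 - 10102 = 3984277000 - 10102 = 3984266898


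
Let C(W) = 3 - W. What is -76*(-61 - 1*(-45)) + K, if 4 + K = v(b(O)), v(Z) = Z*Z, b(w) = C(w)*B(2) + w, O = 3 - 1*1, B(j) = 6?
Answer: 1276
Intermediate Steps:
O = 2 (O = 3 - 1 = 2)
b(w) = 18 - 5*w (b(w) = (3 - w)*6 + w = (18 - 6*w) + w = 18 - 5*w)
v(Z) = Z²
K = 60 (K = -4 + (18 - 5*2)² = -4 + (18 - 10)² = -4 + 8² = -4 + 64 = 60)
-76*(-61 - 1*(-45)) + K = -76*(-61 - 1*(-45)) + 60 = -76*(-61 + 45) + 60 = -76*(-16) + 60 = 1216 + 60 = 1276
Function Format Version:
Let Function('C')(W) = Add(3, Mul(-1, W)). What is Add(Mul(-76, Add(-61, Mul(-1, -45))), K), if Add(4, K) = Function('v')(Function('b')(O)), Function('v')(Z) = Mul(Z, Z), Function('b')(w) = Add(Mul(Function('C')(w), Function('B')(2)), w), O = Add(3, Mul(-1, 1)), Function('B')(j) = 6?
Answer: 1276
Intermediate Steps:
O = 2 (O = Add(3, -1) = 2)
Function('b')(w) = Add(18, Mul(-5, w)) (Function('b')(w) = Add(Mul(Add(3, Mul(-1, w)), 6), w) = Add(Add(18, Mul(-6, w)), w) = Add(18, Mul(-5, w)))
Function('v')(Z) = Pow(Z, 2)
K = 60 (K = Add(-4, Pow(Add(18, Mul(-5, 2)), 2)) = Add(-4, Pow(Add(18, -10), 2)) = Add(-4, Pow(8, 2)) = Add(-4, 64) = 60)
Add(Mul(-76, Add(-61, Mul(-1, -45))), K) = Add(Mul(-76, Add(-61, Mul(-1, -45))), 60) = Add(Mul(-76, Add(-61, 45)), 60) = Add(Mul(-76, -16), 60) = Add(1216, 60) = 1276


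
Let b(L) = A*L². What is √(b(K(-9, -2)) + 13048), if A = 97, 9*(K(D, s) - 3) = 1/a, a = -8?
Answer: √72124657/72 ≈ 117.95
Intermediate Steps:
K(D, s) = 215/72 (K(D, s) = 3 + (⅑)/(-8) = 3 + (⅑)*(-⅛) = 3 - 1/72 = 215/72)
b(L) = 97*L²
√(b(K(-9, -2)) + 13048) = √(97*(215/72)² + 13048) = √(97*(46225/5184) + 13048) = √(4483825/5184 + 13048) = √(72124657/5184) = √72124657/72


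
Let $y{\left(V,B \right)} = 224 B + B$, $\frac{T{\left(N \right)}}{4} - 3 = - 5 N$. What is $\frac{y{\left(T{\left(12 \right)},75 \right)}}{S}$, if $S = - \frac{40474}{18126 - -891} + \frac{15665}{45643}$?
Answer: $- \frac{1126721593125}{119188729} \approx -9453.3$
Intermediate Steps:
$T{\left(N \right)} = 12 - 20 N$ ($T{\left(N \right)} = 12 + 4 \left(- 5 N\right) = 12 - 20 N$)
$S = - \frac{119188729}{66768687}$ ($S = - \frac{40474}{18126 + 891} + 15665 \cdot \frac{1}{45643} = - \frac{40474}{19017} + \frac{1205}{3511} = - \frac{119188729}{66768687} \approx -1.7851$)
$y{\left(V,B \right)} = 225 B$
$\frac{y{\left(T{\left(12 \right)},75 \right)}}{S} = \frac{225 \cdot 75}{- \frac{119188729}{66768687}} = 16875 \left(- \frac{66768687}{119188729}\right) = - \frac{1126721593125}{119188729}$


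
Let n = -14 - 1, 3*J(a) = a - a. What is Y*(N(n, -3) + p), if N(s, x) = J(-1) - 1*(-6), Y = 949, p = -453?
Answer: -424203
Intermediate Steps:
J(a) = 0 (J(a) = (a - a)/3 = (⅓)*0 = 0)
n = -15
N(s, x) = 6 (N(s, x) = 0 - 1*(-6) = 0 + 6 = 6)
Y*(N(n, -3) + p) = 949*(6 - 453) = 949*(-447) = -424203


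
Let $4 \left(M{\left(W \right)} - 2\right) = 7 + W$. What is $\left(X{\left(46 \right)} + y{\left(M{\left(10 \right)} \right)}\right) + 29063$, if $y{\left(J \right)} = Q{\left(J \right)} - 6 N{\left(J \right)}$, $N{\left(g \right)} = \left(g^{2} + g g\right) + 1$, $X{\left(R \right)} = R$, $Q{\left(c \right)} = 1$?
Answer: $\frac{114541}{4} \approx 28635.0$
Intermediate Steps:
$N{\left(g \right)} = 1 + 2 g^{2}$ ($N{\left(g \right)} = \left(g^{2} + g^{2}\right) + 1 = 2 g^{2} + 1 = 1 + 2 g^{2}$)
$M{\left(W \right)} = \frac{15}{4} + \frac{W}{4}$ ($M{\left(W \right)} = 2 + \frac{7 + W}{4} = 2 + \left(\frac{7}{4} + \frac{W}{4}\right) = \frac{15}{4} + \frac{W}{4}$)
$y{\left(J \right)} = -5 - 12 J^{2}$ ($y{\left(J \right)} = 1 - 6 \left(1 + 2 J^{2}\right) = 1 - \left(6 + 12 J^{2}\right) = -5 - 12 J^{2}$)
$\left(X{\left(46 \right)} + y{\left(M{\left(10 \right)} \right)}\right) + 29063 = \left(46 - \left(5 + 12 \left(\frac{15}{4} + \frac{1}{4} \cdot 10\right)^{2}\right)\right) + 29063 = \left(46 - \left(5 + 12 \left(\frac{15}{4} + \frac{5}{2}\right)^{2}\right)\right) + 29063 = \left(46 - \left(5 + 12 \left(\frac{25}{4}\right)^{2}\right)\right) + 29063 = \left(46 - \frac{1895}{4}\right) + 29063 = - \frac{1711}{4} + 29063 = \frac{114541}{4}$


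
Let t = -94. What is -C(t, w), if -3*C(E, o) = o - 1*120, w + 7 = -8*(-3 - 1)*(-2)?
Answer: -191/3 ≈ -63.667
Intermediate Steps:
w = -71 (w = -7 - 8*(-3 - 1)*(-2) = -7 - (-32)*(-2) = -7 - 8*8 = -7 - 64 = -71)
C(E, o) = 40 - o/3 (C(E, o) = -(o - 1*120)/3 = -(o - 120)/3 = -(-120 + o)/3 = 40 - o/3)
-C(t, w) = -(40 - ⅓*(-71)) = -(40 + 71/3) = -1*191/3 = -191/3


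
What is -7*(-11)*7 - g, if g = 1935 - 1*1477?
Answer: 81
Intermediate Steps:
g = 458 (g = 1935 - 1477 = 458)
-7*(-11)*7 - g = -7*(-11)*7 - 1*458 = 77*7 - 458 = 539 - 458 = 81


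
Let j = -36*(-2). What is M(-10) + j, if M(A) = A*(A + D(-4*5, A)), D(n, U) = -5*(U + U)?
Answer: -828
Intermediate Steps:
D(n, U) = -10*U
M(A) = -9*A**2 (M(A) = A*(A - 10*A) = A*(-9*A) = -9*A**2)
j = 72
M(-10) + j = -9*(-10)**2 + 72 = -9*100 + 72 = -900 + 72 = -828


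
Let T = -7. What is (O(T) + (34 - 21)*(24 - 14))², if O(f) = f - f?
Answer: 16900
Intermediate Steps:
O(f) = 0
(O(T) + (34 - 21)*(24 - 14))² = (0 + (34 - 21)*(24 - 14))² = (0 + 13*10)² = (0 + 130)² = 130² = 16900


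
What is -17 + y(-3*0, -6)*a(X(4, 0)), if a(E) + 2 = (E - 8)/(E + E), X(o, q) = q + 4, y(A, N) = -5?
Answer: -9/2 ≈ -4.5000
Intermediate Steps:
X(o, q) = 4 + q
a(E) = -2 + (-8 + E)/(2*E) (a(E) = -2 + (E - 8)/(E + E) = -2 + (-8 + E)/((2*E)) = -2 + (-8 + E)*(1/(2*E)) = -2 + (-8 + E)/(2*E))
-17 + y(-3*0, -6)*a(X(4, 0)) = -17 - 5*(-3/2 - 4/(4 + 0)) = -17 - 5*(-3/2 - 4/4) = -17 - 5*(-3/2 - 4*¼) = -17 - 5*(-3/2 - 1) = -17 - 5*(-5/2) = -17 + 25/2 = -9/2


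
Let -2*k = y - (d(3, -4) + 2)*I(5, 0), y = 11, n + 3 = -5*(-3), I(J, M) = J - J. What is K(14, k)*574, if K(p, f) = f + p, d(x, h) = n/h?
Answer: 4879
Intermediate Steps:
I(J, M) = 0
n = 12 (n = -3 - 5*(-3) = -3 + 15 = 12)
d(x, h) = 12/h
k = -11/2 (k = -(11 - (12/(-4) + 2)*0)/2 = -(11 - (12*(-¼) + 2)*0)/2 = -(11 - (-3 + 2)*0)/2 = -(11 - (-1)*0)/2 = -(11 - 1*0)/2 = -(11 + 0)/2 = -½*11 = -11/2 ≈ -5.5000)
K(14, k)*574 = (-11/2 + 14)*574 = (17/2)*574 = 4879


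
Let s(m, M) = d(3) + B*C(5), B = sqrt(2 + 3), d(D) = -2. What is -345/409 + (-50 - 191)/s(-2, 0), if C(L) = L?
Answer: -238883/49489 - 1205*sqrt(5)/121 ≈ -27.095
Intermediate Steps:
B = sqrt(5) ≈ 2.2361
s(m, M) = -2 + 5*sqrt(5) (s(m, M) = -2 + sqrt(5)*5 = -2 + 5*sqrt(5))
-345/409 + (-50 - 191)/s(-2, 0) = -345/409 + (-50 - 191)/(-2 + 5*sqrt(5)) = -345*1/409 - 241/(-2 + 5*sqrt(5)) = -345/409 - 241/(-2 + 5*sqrt(5))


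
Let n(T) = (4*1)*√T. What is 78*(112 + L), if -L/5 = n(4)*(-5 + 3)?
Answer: 14976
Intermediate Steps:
n(T) = 4*√T
L = 80 (L = -5*4*√4*(-5 + 3) = -5*4*2*(-2) = -40*(-2) = -5*(-16) = 80)
78*(112 + L) = 78*(112 + 80) = 78*192 = 14976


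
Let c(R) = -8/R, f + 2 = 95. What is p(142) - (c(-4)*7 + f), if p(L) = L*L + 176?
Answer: 20233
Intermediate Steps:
f = 93 (f = -2 + 95 = 93)
p(L) = 176 + L² (p(L) = L² + 176 = 176 + L²)
p(142) - (c(-4)*7 + f) = (176 + 142²) - (-8/(-4)*7 + 93) = (176 + 20164) - (-8*(-¼)*7 + 93) = 20340 - (2*7 + 93) = 20340 - (14 + 93) = 20340 - 1*107 = 20340 - 107 = 20233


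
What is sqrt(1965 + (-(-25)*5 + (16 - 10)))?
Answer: 4*sqrt(131) ≈ 45.782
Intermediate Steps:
sqrt(1965 + (-(-25)*5 + (16 - 10))) = sqrt(1965 + (-5*(-25) + 6)) = sqrt(1965 + (125 + 6)) = sqrt(1965 + 131) = sqrt(2096) = 4*sqrt(131)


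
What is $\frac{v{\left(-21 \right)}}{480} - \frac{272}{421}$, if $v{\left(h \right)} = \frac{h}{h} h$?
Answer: $- \frac{46467}{67360} \approx -0.68983$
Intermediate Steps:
$v{\left(h \right)} = h$ ($v{\left(h \right)} = 1 h = h$)
$\frac{v{\left(-21 \right)}}{480} - \frac{272}{421} = - \frac{21}{480} - \frac{272}{421} = \left(-21\right) \frac{1}{480} - \frac{272}{421} = - \frac{7}{160} - \frac{272}{421} = - \frac{46467}{67360}$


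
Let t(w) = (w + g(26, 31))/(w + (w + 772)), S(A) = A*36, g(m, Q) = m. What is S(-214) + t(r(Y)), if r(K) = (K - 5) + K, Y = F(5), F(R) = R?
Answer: -6024497/782 ≈ -7704.0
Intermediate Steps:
Y = 5
S(A) = 36*A
r(K) = -5 + 2*K (r(K) = (-5 + K) + K = -5 + 2*K)
t(w) = (26 + w)/(772 + 2*w) (t(w) = (w + 26)/(w + (w + 772)) = (26 + w)/(w + (772 + w)) = (26 + w)/(772 + 2*w))
S(-214) + t(r(Y)) = 36*(-214) + (26 + (-5 + 2*5))/(2*(386 + (-5 + 2*5))) = -7704 + (26 + (-5 + 10))/(2*(386 + (-5 + 10))) = -7704 + (26 + 5)/(2*(386 + 5)) = -7704 + (½)*31/391 = -7704 + (½)*(1/391)*31 = -7704 + 31/782 = -6024497/782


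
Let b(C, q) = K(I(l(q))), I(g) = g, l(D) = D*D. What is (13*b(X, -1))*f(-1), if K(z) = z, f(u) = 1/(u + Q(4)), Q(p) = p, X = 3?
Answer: 13/3 ≈ 4.3333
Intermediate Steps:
f(u) = 1/(4 + u) (f(u) = 1/(u + 4) = 1/(4 + u))
l(D) = D²
b(C, q) = q²
(13*b(X, -1))*f(-1) = (13*(-1)²)/(4 - 1) = (13*1)/3 = 13*(⅓) = 13/3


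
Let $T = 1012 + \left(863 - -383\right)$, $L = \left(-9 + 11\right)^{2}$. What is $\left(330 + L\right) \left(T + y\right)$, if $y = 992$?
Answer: $1085500$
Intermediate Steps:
$L = 4$ ($L = 2^{2} = 4$)
$T = 2258$ ($T = 1012 + \left(863 + 383\right) = 1012 + 1246 = 2258$)
$\left(330 + L\right) \left(T + y\right) = \left(330 + 4\right) \left(2258 + 992\right) = 334 \cdot 3250 = 1085500$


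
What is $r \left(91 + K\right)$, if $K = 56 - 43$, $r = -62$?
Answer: $-6448$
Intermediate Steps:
$K = 13$
$r \left(91 + K\right) = - 62 \left(91 + 13\right) = \left(-62\right) 104 = -6448$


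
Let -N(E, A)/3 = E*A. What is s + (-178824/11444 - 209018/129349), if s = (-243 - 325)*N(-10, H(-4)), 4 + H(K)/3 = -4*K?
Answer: -227020581129052/370067489 ≈ -6.1346e+5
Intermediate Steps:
H(K) = -12 - 12*K (H(K) = -12 + 3*(-4*K) = -12 - 12*K)
N(E, A) = -3*A*E (N(E, A) = -3*E*A = -3*A*E)
s = -613440 (s = (-243 - 325)*(-3*(-12 - 12*(-4))*(-10)) = -(-1704)*(-12 + 48)*(-10) = -(-1704)*36*(-10) = -568*1080 = -613440)
s + (-178824/11444 - 209018/129349) = -613440 + (-178824/11444 - 209018/129349) = -613440 + (-178824*1/11444 - 209018*1/129349) = -613440 + (-44706/2861 - 209018/129349) = -613440 - 6380676892/370067489 = -227020581129052/370067489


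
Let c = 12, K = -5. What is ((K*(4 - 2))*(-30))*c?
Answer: 3600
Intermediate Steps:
((K*(4 - 2))*(-30))*c = (-5*(4 - 2)*(-30))*12 = (-5*2*(-30))*12 = -10*(-30)*12 = 300*12 = 3600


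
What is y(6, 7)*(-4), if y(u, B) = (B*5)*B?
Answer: -980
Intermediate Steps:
y(u, B) = 5*B**2 (y(u, B) = (5*B)*B = 5*B**2)
y(6, 7)*(-4) = (5*7**2)*(-4) = (5*49)*(-4) = 245*(-4) = -980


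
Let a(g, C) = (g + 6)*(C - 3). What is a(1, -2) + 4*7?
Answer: -7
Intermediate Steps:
a(g, C) = (-3 + C)*(6 + g) (a(g, C) = (6 + g)*(-3 + C) = (-3 + C)*(6 + g))
a(1, -2) + 4*7 = (-18 - 3*1 + 6*(-2) - 2*1) + 4*7 = (-18 - 3 - 12 - 2) + 28 = -35 + 28 = -7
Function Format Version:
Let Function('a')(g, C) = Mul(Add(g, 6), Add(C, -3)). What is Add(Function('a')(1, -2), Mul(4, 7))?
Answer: -7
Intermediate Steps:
Function('a')(g, C) = Mul(Add(-3, C), Add(6, g)) (Function('a')(g, C) = Mul(Add(6, g), Add(-3, C)) = Mul(Add(-3, C), Add(6, g)))
Add(Function('a')(1, -2), Mul(4, 7)) = Add(Add(-18, Mul(-3, 1), Mul(6, -2), Mul(-2, 1)), Mul(4, 7)) = Add(Add(-18, -3, -12, -2), 28) = Add(-35, 28) = -7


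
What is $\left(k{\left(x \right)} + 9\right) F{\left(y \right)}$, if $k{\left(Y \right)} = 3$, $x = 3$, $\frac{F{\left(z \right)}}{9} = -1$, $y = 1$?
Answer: $-108$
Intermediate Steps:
$F{\left(z \right)} = -9$ ($F{\left(z \right)} = 9 \left(-1\right) = -9$)
$\left(k{\left(x \right)} + 9\right) F{\left(y \right)} = \left(3 + 9\right) \left(-9\right) = 12 \left(-9\right) = -108$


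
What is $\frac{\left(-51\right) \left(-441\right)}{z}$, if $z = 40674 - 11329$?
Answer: $\frac{22491}{29345} \approx 0.76643$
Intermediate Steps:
$z = 29345$
$\frac{\left(-51\right) \left(-441\right)}{z} = \frac{\left(-51\right) \left(-441\right)}{29345} = 22491 \cdot \frac{1}{29345} = \frac{22491}{29345}$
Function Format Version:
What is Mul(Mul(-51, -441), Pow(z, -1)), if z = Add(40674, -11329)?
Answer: Rational(22491, 29345) ≈ 0.76643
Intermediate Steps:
z = 29345
Mul(Mul(-51, -441), Pow(z, -1)) = Mul(Mul(-51, -441), Pow(29345, -1)) = Mul(22491, Rational(1, 29345)) = Rational(22491, 29345)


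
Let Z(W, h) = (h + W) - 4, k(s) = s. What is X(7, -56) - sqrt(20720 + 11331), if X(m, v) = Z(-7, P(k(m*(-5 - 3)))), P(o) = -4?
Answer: -15 - sqrt(32051) ≈ -194.03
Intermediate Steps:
Z(W, h) = -4 + W + h (Z(W, h) = (W + h) - 4 = -4 + W + h)
X(m, v) = -15 (X(m, v) = -4 - 7 - 4 = -15)
X(7, -56) - sqrt(20720 + 11331) = -15 - sqrt(20720 + 11331) = -15 - sqrt(32051)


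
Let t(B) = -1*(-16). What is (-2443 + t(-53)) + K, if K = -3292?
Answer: -5719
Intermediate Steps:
t(B) = 16
(-2443 + t(-53)) + K = (-2443 + 16) - 3292 = -2427 - 3292 = -5719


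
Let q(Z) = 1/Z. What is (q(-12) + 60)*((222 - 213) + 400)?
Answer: 294071/12 ≈ 24506.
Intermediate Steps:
q(Z) = 1/Z
(q(-12) + 60)*((222 - 213) + 400) = (1/(-12) + 60)*((222 - 213) + 400) = (-1/12 + 60)*(9 + 400) = (719/12)*409 = 294071/12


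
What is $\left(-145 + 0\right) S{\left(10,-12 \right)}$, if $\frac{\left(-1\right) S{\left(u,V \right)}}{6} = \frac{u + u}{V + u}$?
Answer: $-8700$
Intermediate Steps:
$S{\left(u,V \right)} = - \frac{12 u}{V + u}$ ($S{\left(u,V \right)} = - 6 \frac{u + u}{V + u} = - 6 \frac{2 u}{V + u} = - \frac{12 u}{V + u}$)
$\left(-145 + 0\right) S{\left(10,-12 \right)} = \left(-145 + 0\right) \left(\left(-12\right) 10 \frac{1}{-12 + 10}\right) = - 145 \left(\left(-12\right) 10 \frac{1}{-2}\right) = - 145 \left(\left(-12\right) 10 \left(- \frac{1}{2}\right)\right) = \left(-145\right) 60 = -8700$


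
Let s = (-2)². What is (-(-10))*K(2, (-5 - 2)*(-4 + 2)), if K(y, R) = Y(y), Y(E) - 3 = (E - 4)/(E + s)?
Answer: 80/3 ≈ 26.667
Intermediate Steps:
s = 4
Y(E) = 3 + (-4 + E)/(4 + E) (Y(E) = 3 + (E - 4)/(E + 4) = 3 + (-4 + E)/(4 + E))
K(y, R) = 4*(2 + y)/(4 + y)
(-(-10))*K(2, (-5 - 2)*(-4 + 2)) = (-(-10))*(4*(2 + 2)/(4 + 2)) = (-2*(-5))*(4*4/6) = 10*(4*(⅙)*4) = 10*(8/3) = 80/3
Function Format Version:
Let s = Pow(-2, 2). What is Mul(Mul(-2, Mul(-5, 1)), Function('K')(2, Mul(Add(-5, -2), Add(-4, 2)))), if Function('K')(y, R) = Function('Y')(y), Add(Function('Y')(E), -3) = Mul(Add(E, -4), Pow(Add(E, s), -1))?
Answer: Rational(80, 3) ≈ 26.667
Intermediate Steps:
s = 4
Function('Y')(E) = Add(3, Mul(Pow(Add(4, E), -1), Add(-4, E))) (Function('Y')(E) = Add(3, Mul(Add(E, -4), Pow(Add(E, 4), -1))) = Add(3, Mul(Add(-4, E), Pow(Add(4, E), -1))) = Add(3, Mul(Pow(Add(4, E), -1), Add(-4, E))))
Function('K')(y, R) = Mul(4, Pow(Add(4, y), -1), Add(2, y))
Mul(Mul(-2, Mul(-5, 1)), Function('K')(2, Mul(Add(-5, -2), Add(-4, 2)))) = Mul(Mul(-2, Mul(-5, 1)), Mul(4, Pow(Add(4, 2), -1), Add(2, 2))) = Mul(Mul(-2, -5), Mul(4, Pow(6, -1), 4)) = Mul(10, Mul(4, Rational(1, 6), 4)) = Mul(10, Rational(8, 3)) = Rational(80, 3)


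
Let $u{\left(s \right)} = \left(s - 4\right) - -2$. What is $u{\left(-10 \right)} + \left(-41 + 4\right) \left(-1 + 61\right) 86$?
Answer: $-190932$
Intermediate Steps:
$u{\left(s \right)} = -2 + s$ ($u{\left(s \right)} = \left(-4 + s\right) + 2 = -2 + s$)
$u{\left(-10 \right)} + \left(-41 + 4\right) \left(-1 + 61\right) 86 = \left(-2 - 10\right) + \left(-41 + 4\right) \left(-1 + 61\right) 86 = -12 + \left(-37\right) 60 \cdot 86 = -12 - 190920 = -190932$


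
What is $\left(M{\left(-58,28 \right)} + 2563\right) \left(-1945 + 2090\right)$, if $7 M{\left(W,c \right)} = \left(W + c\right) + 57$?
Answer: $\frac{2605360}{7} \approx 3.7219 \cdot 10^{5}$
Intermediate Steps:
$M{\left(W,c \right)} = \frac{57}{7} + \frac{W}{7} + \frac{c}{7}$ ($M{\left(W,c \right)} = \frac{\left(W + c\right) + 57}{7} = \frac{57 + W + c}{7} = \frac{57}{7} + \frac{W}{7} + \frac{c}{7}$)
$\left(M{\left(-58,28 \right)} + 2563\right) \left(-1945 + 2090\right) = \left(\left(\frac{57}{7} + \frac{1}{7} \left(-58\right) + \frac{1}{7} \cdot 28\right) + 2563\right) \left(-1945 + 2090\right) = \left(\left(\frac{57}{7} - \frac{58}{7} + 4\right) + 2563\right) 145 = \left(\frac{27}{7} + 2563\right) 145 = \frac{17968}{7} \cdot 145 = \frac{2605360}{7}$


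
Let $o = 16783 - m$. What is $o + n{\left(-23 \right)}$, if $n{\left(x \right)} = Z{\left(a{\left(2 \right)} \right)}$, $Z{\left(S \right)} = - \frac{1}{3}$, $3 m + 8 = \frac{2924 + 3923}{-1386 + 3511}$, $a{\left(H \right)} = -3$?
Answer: $\frac{35666551}{2125} \approx 16784.0$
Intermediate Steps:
$m = - \frac{10153}{6375}$ ($m = - \frac{8}{3} + \frac{\left(2924 + 3923\right) \frac{1}{-1386 + 3511}}{3} = - \frac{8}{3} + \frac{6847 \cdot \frac{1}{2125}}{3} = - \frac{8}{3} + \frac{1}{3} \cdot \frac{6847}{2125} = - \frac{8}{3} + \frac{6847}{6375} = - \frac{10153}{6375} \approx -1.5926$)
$Z{\left(S \right)} = - \frac{1}{3}$ ($Z{\left(S \right)} = \left(-1\right) \frac{1}{3} = - \frac{1}{3}$)
$n{\left(x \right)} = - \frac{1}{3}$
$o = \frac{107001778}{6375}$ ($o = 16783 - - \frac{10153}{6375} = 16783 + \frac{10153}{6375} = \frac{107001778}{6375} \approx 16785.0$)
$o + n{\left(-23 \right)} = \frac{107001778}{6375} - \frac{1}{3} = \frac{35666551}{2125}$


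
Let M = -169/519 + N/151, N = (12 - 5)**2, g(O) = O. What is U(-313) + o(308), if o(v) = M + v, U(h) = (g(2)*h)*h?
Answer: 15379602686/78369 ≈ 1.9625e+5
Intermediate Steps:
N = 49 (N = 7**2 = 49)
U(h) = 2*h**2 (U(h) = (2*h)*h = 2*h**2)
M = -88/78369 (M = -169/519 + 49/151 = -88/78369 ≈ -0.0011229)
o(v) = -88/78369 + v
U(-313) + o(308) = 2*(-313)**2 + (-88/78369 + 308) = 2*97969 + 24137564/78369 = 195938 + 24137564/78369 = 15379602686/78369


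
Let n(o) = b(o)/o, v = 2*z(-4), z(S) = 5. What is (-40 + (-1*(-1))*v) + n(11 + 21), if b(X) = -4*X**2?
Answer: -158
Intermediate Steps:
v = 10 (v = 2*5 = 10)
n(o) = -4*o (n(o) = (-4*o**2)/o = -4*o)
(-40 + (-1*(-1))*v) + n(11 + 21) = (-40 - 1*(-1)*10) - 4*(11 + 21) = (-40 + 1*10) - 4*32 = (-40 + 10) - 128 = -30 - 128 = -158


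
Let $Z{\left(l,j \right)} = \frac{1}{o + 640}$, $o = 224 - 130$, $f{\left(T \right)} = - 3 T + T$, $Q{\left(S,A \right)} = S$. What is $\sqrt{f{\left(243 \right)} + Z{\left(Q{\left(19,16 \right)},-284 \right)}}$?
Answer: $\frac{i \sqrt{261834682}}{734} \approx 22.045 i$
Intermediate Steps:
$f{\left(T \right)} = - 2 T$
$o = 94$
$Z{\left(l,j \right)} = \frac{1}{734}$ ($Z{\left(l,j \right)} = \frac{1}{94 + 640} = \frac{1}{734}$)
$\sqrt{f{\left(243 \right)} + Z{\left(Q{\left(19,16 \right)},-284 \right)}} = \sqrt{\left(-2\right) 243 + \frac{1}{734}} = \sqrt{-486 + \frac{1}{734}} = \sqrt{- \frac{356723}{734}} = \frac{i \sqrt{261834682}}{734}$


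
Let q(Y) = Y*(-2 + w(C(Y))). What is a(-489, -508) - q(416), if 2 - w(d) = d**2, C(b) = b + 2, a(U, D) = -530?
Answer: 72684654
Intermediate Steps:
C(b) = 2 + b
w(d) = 2 - d**2
q(Y) = -Y*(2 + Y)**2 (q(Y) = Y*(-2 + (2 - (2 + Y)**2)) = Y*(-(2 + Y)**2) = -Y*(2 + Y)**2)
a(-489, -508) - q(416) = -530 - (-1)*416*(2 + 416)**2 = -530 - (-1)*416*418**2 = -530 - (-1)*416*174724 = -530 - 1*(-72685184) = -530 + 72685184 = 72684654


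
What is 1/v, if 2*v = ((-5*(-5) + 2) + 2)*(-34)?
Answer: -1/493 ≈ -0.0020284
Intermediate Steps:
v = -493 (v = (((-5*(-5) + 2) + 2)*(-34))/2 = (((25 + 2) + 2)*(-34))/2 = ((27 + 2)*(-34))/2 = (29*(-34))/2 = (1/2)*(-986) = -493)
1/v = 1/(-493) = -1/493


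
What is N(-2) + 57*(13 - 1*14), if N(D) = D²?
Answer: -53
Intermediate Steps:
N(-2) + 57*(13 - 1*14) = (-2)² + 57*(13 - 1*14) = 4 + 57*(13 - 14) = 4 + 57*(-1) = 4 - 57 = -53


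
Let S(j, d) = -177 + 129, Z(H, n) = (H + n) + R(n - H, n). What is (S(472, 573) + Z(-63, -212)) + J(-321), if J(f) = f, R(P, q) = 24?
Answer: -620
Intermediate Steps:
Z(H, n) = 24 + H + n (Z(H, n) = (H + n) + 24 = 24 + H + n)
S(j, d) = -48
(S(472, 573) + Z(-63, -212)) + J(-321) = (-48 + (24 - 63 - 212)) - 321 = (-48 - 251) - 321 = -299 - 321 = -620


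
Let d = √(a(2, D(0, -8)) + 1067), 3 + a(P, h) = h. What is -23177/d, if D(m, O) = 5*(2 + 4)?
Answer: -23177*√1094/1094 ≈ -700.73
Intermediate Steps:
D(m, O) = 30 (D(m, O) = 5*6 = 30)
a(P, h) = -3 + h
d = √1094 (d = √((-3 + 30) + 1067) = √(27 + 1067) = √1094 ≈ 33.076)
-23177/d = -23177*√1094/1094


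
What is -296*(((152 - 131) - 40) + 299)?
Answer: -82880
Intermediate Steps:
-296*(((152 - 131) - 40) + 299) = -296*((21 - 40) + 299) = -296*(-19 + 299) = -296*280 = -82880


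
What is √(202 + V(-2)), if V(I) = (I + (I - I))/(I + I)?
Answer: 9*√10/2 ≈ 14.230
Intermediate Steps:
V(I) = ½ (V(I) = (I + 0)/((2*I)) = I*(1/(2*I)) = ½)
√(202 + V(-2)) = √(202 + ½) = √(405/2) = 9*√10/2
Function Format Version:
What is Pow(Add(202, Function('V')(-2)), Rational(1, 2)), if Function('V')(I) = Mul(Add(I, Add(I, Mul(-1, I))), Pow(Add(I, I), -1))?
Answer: Mul(Rational(9, 2), Pow(10, Rational(1, 2))) ≈ 14.230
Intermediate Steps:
Function('V')(I) = Rational(1, 2) (Function('V')(I) = Mul(Add(I, 0), Pow(Mul(2, I), -1)) = Mul(I, Mul(Rational(1, 2), Pow(I, -1))) = Rational(1, 2))
Pow(Add(202, Function('V')(-2)), Rational(1, 2)) = Pow(Add(202, Rational(1, 2)), Rational(1, 2)) = Pow(Rational(405, 2), Rational(1, 2)) = Mul(Rational(9, 2), Pow(10, Rational(1, 2)))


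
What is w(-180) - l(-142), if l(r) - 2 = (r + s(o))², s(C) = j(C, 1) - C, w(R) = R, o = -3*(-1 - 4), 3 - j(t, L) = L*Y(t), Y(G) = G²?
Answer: -143823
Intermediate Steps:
j(t, L) = 3 - L*t²
o = 15 (o = -3*(-5) = 15)
s(C) = 3 - C - C² (s(C) = (3 - 1*1*C²) - C = (3 - C²) - C = 3 - C - C²)
l(r) = 2 + (-237 + r)² (l(r) = 2 + (r + (3 - 1*15 - 1*15²))² = 2 + (r + (3 - 15 - 1*225))² = 2 + (r + (3 - 15 - 225))² = 2 + (r - 237)² = 2 + (-237 + r)²)
w(-180) - l(-142) = -180 - (2 + (-237 - 142)²) = -180 - (2 + (-379)²) = -180 - (2 + 143641) = -180 - 1*143643 = -180 - 143643 = -143823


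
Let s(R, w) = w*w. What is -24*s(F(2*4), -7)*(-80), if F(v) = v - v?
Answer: 94080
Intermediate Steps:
F(v) = 0
s(R, w) = w²
-24*s(F(2*4), -7)*(-80) = -24*(-7)²*(-80) = -24*49*(-80) = -1176*(-80) = 94080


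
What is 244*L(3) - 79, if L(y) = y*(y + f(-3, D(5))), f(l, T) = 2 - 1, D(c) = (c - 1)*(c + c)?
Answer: 2849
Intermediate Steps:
D(c) = 2*c*(-1 + c) (D(c) = (-1 + c)*(2*c) = 2*c*(-1 + c))
f(l, T) = 1
L(y) = y*(1 + y) (L(y) = y*(y + 1) = y*(1 + y))
244*L(3) - 79 = 244*(3*(1 + 3)) - 79 = 244*(3*4) - 79 = 244*12 - 79 = 2928 - 79 = 2849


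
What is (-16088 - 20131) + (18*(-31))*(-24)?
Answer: -22827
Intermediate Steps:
(-16088 - 20131) + (18*(-31))*(-24) = -36219 - 558*(-24) = -36219 + 13392 = -22827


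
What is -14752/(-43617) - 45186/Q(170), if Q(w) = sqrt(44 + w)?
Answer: 14752/43617 - 22593*sqrt(214)/107 ≈ -3088.5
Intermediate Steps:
-14752/(-43617) - 45186/Q(170) = -14752/(-43617) - 45186/sqrt(44 + 170) = -14752*(-1/43617) - 45186*sqrt(214)/214 = 14752/43617 - 22593*sqrt(214)/107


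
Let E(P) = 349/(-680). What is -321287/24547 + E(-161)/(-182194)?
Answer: -39804854734137/3041174960240 ≈ -13.089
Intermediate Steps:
E(P) = -349/680 (E(P) = 349*(-1/680) = -349/680)
-321287/24547 + E(-161)/(-182194) = -321287/24547 - 349/680/(-182194) = -321287*1/24547 - 349/680*(-1/182194) = -321287/24547 + 349/123891920 = -39804854734137/3041174960240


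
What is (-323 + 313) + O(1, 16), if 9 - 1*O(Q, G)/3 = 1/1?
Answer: 14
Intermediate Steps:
O(Q, G) = 24 (O(Q, G) = 27 - 3/1 = 27 - 3*1 = 27 - 3 = 24)
(-323 + 313) + O(1, 16) = (-323 + 313) + 24 = -10 + 24 = 14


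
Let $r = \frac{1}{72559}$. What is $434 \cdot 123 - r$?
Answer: $\frac{3873344537}{72559} \approx 53382.0$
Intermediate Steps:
$r = \frac{1}{72559} \approx 1.3782 \cdot 10^{-5}$
$434 \cdot 123 - r = 434 \cdot 123 - \frac{1}{72559} = 53382 - \frac{1}{72559} = \frac{3873344537}{72559}$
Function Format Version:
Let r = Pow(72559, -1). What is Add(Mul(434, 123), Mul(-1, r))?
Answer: Rational(3873344537, 72559) ≈ 53382.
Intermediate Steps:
r = Rational(1, 72559) ≈ 1.3782e-5
Add(Mul(434, 123), Mul(-1, r)) = Add(Mul(434, 123), Mul(-1, Rational(1, 72559))) = Add(53382, Rational(-1, 72559)) = Rational(3873344537, 72559)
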